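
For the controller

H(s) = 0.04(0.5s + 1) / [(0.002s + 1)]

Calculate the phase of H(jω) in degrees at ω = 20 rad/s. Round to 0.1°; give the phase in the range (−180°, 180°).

82.0°

At ω = 20 rad/s:
zero (1 + j20·0.5) = 1 + j10 → |·| ≈ 10.05, ∠ ≈ 84.29°
pole (1 + j20·0.002) = 1 + j0.04 → |·| ≈ 1.0008, ∠ ≈ 2.29°
∠H = (84.29°) − (2.29°) = 82.00°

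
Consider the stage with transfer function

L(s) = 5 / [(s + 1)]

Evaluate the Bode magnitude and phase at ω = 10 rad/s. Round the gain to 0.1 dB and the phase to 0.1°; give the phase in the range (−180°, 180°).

At ω = 10 rad/s:
pole (1 + j10·1) = 1 + j10 → |·| ≈ 10.05, ∠ ≈ 84.29°
|L| = 5 · 1 / (10.05) ≈ 0.49751
Gain = 20 log₁₀(0.49751) ≈ -6.06 dB
∠L = (0°) − (84.29°) = -84.29°

-6.1 dB, -84.3°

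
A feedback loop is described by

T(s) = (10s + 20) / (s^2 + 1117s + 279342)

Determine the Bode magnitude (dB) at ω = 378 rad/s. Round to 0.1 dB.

Substitute s = j378:
Numerator: 10(j378) + 20 = 20 + j3780
Denominator: (j378)^2 + 1117(j378) + 279342 = 136458 + j422226
|N| = √(20² + 3780²) ≈ 3780.1, ∠N ≈ 89.70°
|D| = √(136458² + 422226²) ≈ 4.4373e+05, ∠D ≈ 72.09°
|T| = 3780.1 / 4.4373e+05 ≈ 0.0085189
Gain = 20 log₁₀(0.0085189) ≈ -41.39 dB

-41.4 dB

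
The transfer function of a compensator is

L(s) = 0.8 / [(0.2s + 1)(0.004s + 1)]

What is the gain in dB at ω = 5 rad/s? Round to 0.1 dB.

At ω = 5 rad/s:
pole (1 + j5·0.2) = 1 + j1 → |·| ≈ 1.4142, ∠ ≈ 45.00°
pole (1 + j5·0.004) = 1 + j0.02 → |·| ≈ 1.0002, ∠ ≈ 1.15°
|L| = 0.8 · 1 / (1.4142 · 1.0002) ≈ 0.56558
Gain = 20 log₁₀(0.56558) ≈ -4.95 dB

-5.0 dB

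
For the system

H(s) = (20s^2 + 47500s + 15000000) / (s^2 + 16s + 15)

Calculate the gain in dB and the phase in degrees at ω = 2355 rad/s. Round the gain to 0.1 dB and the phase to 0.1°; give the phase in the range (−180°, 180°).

28.5 dB, -49.0°

Substitute s = j2355:
Numerator: 20(j2355)^2 + 47500(j2355) + 15000000 = -95920500 + j111862500
Denominator: (j2355)^2 + 16(j2355) + 15 = -5546010 + j37680
|N| = √(95920500² + 111862500²) ≈ 1.4736e+08, ∠N ≈ 130.61°
|D| = √(5546010² + 37680²) ≈ 5.5461e+06, ∠D ≈ 179.61°
|H| = 1.4736e+08 / 5.5461e+06 ≈ 26.57
Gain = 20 log₁₀(26.57) ≈ 28.49 dB
∠H = 130.61° − 179.61° = -49.00°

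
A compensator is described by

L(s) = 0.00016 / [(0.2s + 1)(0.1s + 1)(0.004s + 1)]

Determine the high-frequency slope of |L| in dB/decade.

-60 dB/decade

Each pole contributes −20 dB/decade at high frequency; each zero contributes +20 dB/decade.
Net: 0 zero(s) − 3 pole(s) → -60 dB/decade.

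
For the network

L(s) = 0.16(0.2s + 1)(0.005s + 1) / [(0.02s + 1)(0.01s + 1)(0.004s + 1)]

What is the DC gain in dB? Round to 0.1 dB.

-15.9 dB

L(0) = 0.16 · 1 / 1 = 0.16
20 log₁₀(0.16) ≈ -15.92 dB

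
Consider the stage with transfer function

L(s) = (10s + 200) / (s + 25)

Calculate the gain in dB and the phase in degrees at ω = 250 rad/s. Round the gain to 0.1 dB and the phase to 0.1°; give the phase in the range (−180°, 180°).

20.0 dB, 1.1°

Substitute s = j250:
Numerator: 10(j250) + 200 = 200 + j2500
Denominator: (j250) + 25 = 25 + j250
|N| = √(200² + 2500²) ≈ 2508, ∠N ≈ 85.43°
|D| = √(25² + 250²) ≈ 251.25, ∠D ≈ 84.29°
|L| = 2508 / 251.25 ≈ 9.9821
Gain = 20 log₁₀(9.9821) ≈ 19.98 dB
∠L = 85.43° − 84.29° = 1.14°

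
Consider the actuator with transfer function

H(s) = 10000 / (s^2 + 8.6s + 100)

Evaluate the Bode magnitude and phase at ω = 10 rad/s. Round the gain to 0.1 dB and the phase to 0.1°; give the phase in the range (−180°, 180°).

41.3 dB, -90.0°

At s = jω = j10:
quadratic: (j10)² + 8.6·j10 + 100 = 0 + j86 → |·| ≈ 86, ∠ ≈ 90.00°
|H| = 10000 / 86 ≈ 116.28
Gain = 20 log₁₀(116.28) ≈ 41.31 dB
∠H = 0.00° − 90.00° = -90.00°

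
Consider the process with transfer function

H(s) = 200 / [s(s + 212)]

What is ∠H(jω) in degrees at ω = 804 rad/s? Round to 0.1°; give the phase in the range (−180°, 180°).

At s = jω = j804:
pole (s+212): 212 + j804 → |·| = √(212²+804²) = √691360 ≈ 831.48, ∠ = arctan(804/212) ≈ 75.23°
pole at origin: |s| = 804, ∠ = 90.00° (in denominator)
∠H = 0.00° − 165.23° = -165.23°

-165.2°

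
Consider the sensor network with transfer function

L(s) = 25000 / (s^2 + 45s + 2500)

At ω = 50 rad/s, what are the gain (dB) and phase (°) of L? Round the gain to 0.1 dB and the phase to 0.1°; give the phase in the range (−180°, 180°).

At s = jω = j50:
quadratic: (j50)² + 45·j50 + 2500 = 0 + j2250 → |·| ≈ 2250, ∠ ≈ 90.00°
|L| = 25000 / 2250 ≈ 11.111
Gain = 20 log₁₀(11.111) ≈ 20.92 dB
∠L = 0.00° − 90.00° = -90.00°

20.9 dB, -90.0°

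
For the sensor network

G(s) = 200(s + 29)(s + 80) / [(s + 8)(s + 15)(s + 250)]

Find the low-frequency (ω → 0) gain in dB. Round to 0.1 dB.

G(0) = 200·29·80 / (8·15·250) ≈ 15.467
20 log₁₀(15.467) ≈ 23.79 dB

23.8 dB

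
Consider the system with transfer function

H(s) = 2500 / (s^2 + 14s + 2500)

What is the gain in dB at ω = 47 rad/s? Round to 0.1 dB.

At s = jω = j47:
quadratic: (j47)² + 14·j47 + 2500 = 291 + j658 → |·| ≈ 719.48, ∠ ≈ 66.14°
|H| = 2500 / 719.48 ≈ 3.4747
Gain = 20 log₁₀(3.4747) ≈ 10.82 dB

10.8 dB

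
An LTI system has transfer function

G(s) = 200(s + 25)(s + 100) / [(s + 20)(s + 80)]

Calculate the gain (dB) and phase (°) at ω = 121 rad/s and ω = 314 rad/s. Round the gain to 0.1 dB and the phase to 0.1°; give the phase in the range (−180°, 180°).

At s = jω = j121:
zero (s+25): 25 + j121 → |·| = √(25²+121²) = √15266 ≈ 123.56, ∠ = arctan(121/25) ≈ 78.33°
zero (s+100): 100 + j121 → |·| = √(100²+121²) = √24641 ≈ 156.97, ∠ = arctan(121/100) ≈ 50.43°
pole (s+20): 20 + j121 → |·| = √(20²+121²) = √15041 ≈ 122.64, ∠ = arctan(121/20) ≈ 80.61°
pole (s+80): 80 + j121 → |·| = √(80²+121²) = √21041 ≈ 145.06, ∠ = arctan(121/80) ≈ 56.53°
|G| = 200 · 19395 / 17790 ≈ 218.04
Gain = 20 log₁₀(218.04) ≈ 46.77 dB
∠G = 128.76° − 137.14° = -8.38°

At s = jω = j314:
zero (s+25): 25 + j314 → |·| = √(25²+314²) = √99221 ≈ 314.99, ∠ = arctan(314/25) ≈ 85.45°
zero (s+100): 100 + j314 → |·| = √(100²+314²) = √108596 ≈ 329.54, ∠ = arctan(314/100) ≈ 72.33°
pole (s+20): 20 + j314 → |·| = √(20²+314²) = √98996 ≈ 314.64, ∠ = arctan(314/20) ≈ 86.36°
pole (s+80): 80 + j314 → |·| = √(80²+314²) = √104996 ≈ 324.03, ∠ = arctan(314/80) ≈ 75.71°
|G| = 200 · 1.038e+05 / 1.0195e+05 ≈ 203.63
Gain = 20 log₁₀(203.63) ≈ 46.18 dB
∠G = 157.78° − 162.07° = -4.29°

ω = 121: 46.8 dB, -8.4°; ω = 314: 46.2 dB, -4.3°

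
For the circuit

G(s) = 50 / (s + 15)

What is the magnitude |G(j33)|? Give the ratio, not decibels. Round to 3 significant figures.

Substitute s = j33:
Numerator: 50 = 50 + j0
Denominator: (j33) + 15 = 15 + j33
|N| = √(50² + 0²) ≈ 50, ∠N ≈ 0.00°
|D| = √(15² + 33²) ≈ 36.249, ∠D ≈ 65.56°
|G| = 50 / 36.249 ≈ 1.3793

1.38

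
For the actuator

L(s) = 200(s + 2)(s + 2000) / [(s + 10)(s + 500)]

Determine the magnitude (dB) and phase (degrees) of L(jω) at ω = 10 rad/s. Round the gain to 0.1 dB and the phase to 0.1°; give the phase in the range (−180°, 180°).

At s = jω = j10:
zero (s+2): 2 + j10 → |·| = √(2²+10²) = √104 ≈ 10.198, ∠ = arctan(10/2) ≈ 78.69°
zero (s+2000): 2000 + j10 → |·| = √(2000²+10²) = √4000100 ≈ 2000, ∠ = arctan(10/2000) ≈ 0.29°
pole (s+10): 10 + j10 → |·| = √(10²+10²) = √200 ≈ 14.142, ∠ = arctan(10/10) ≈ 45.00°
pole (s+500): 500 + j10 → |·| = √(500²+10²) = √250100 ≈ 500.1, ∠ = arctan(10/500) ≈ 1.15°
|L| = 200 · 20396 / 7072.4 ≈ 576.78
Gain = 20 log₁₀(576.78) ≈ 55.22 dB
∠L = 78.98° − 46.15° = 32.83°

55.2 dB, 32.8°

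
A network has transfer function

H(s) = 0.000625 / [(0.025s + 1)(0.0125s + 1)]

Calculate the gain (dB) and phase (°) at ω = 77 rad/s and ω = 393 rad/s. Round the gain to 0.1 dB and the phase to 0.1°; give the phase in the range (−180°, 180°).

ω = 77: -73.7 dB, -106.5°; ω = 393: -98.0 dB, -162.7°

At ω = 77 rad/s:
pole (1 + j77·0.025) = 1 + j1.925 → |·| ≈ 2.1692, ∠ ≈ 62.55°
pole (1 + j77·0.0125) = 1 + j0.9625 → |·| ≈ 1.388, ∠ ≈ 43.91°
|H| = 0.000625 · 1 / (2.1692 · 1.388) ≈ 0.00020758
Gain = 20 log₁₀(0.00020758) ≈ -73.66 dB
∠H = (0°) − (62.55° + 43.91°) = -106.46°

At ω = 393 rad/s:
pole (1 + j393·0.025) = 1 + j9.825 → |·| ≈ 9.8758, ∠ ≈ 84.19°
pole (1 + j393·0.0125) = 1 + j4.9125 → |·| ≈ 5.0132, ∠ ≈ 78.49°
|H| = 0.000625 · 1 / (9.8758 · 5.0132) ≈ 1.2624e-05
Gain = 20 log₁₀(1.2624e-05) ≈ -97.98 dB
∠H = (0°) − (84.19° + 78.49°) = -162.68°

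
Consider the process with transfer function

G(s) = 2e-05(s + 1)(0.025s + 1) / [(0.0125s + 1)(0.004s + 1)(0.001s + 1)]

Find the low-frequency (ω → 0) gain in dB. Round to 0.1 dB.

G(0) = 2e-05 · 1 / 1 = 2e-05
20 log₁₀(2e-05) ≈ -93.98 dB

-94.0 dB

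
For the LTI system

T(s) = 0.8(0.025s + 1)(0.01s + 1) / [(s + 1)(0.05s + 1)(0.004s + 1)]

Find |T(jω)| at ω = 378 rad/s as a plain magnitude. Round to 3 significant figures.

At ω = 378 rad/s:
zero (1 + j378·0.025) = 1 + j9.45 → |·| ≈ 9.5028, ∠ ≈ 83.96°
zero (1 + j378·0.01) = 1 + j3.78 → |·| ≈ 3.91, ∠ ≈ 75.18°
pole (1 + j378·1) = 1 + j378 → |·| ≈ 378, ∠ ≈ 89.85°
pole (1 + j378·0.05) = 1 + j18.9 → |·| ≈ 18.926, ∠ ≈ 86.97°
pole (1 + j378·0.004) = 1 + j1.512 → |·| ≈ 1.8128, ∠ ≈ 56.52°
|T| = 0.8 · 9.5028 · 3.91 / (378 · 18.926 · 1.8128) ≈ 0.002292

0.00229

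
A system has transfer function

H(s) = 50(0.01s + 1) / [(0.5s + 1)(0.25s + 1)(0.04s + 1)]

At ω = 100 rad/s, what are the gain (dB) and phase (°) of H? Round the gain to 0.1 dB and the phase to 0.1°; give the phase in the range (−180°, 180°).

-37.3 dB, 152.5°

At ω = 100 rad/s:
zero (1 + j100·0.01) = 1 + j1 → |·| ≈ 1.4142, ∠ ≈ 45.00°
pole (1 + j100·0.5) = 1 + j50 → |·| ≈ 50.01, ∠ ≈ 88.85°
pole (1 + j100·0.25) = 1 + j25 → |·| ≈ 25.02, ∠ ≈ 87.71°
pole (1 + j100·0.04) = 1 + j4 → |·| ≈ 4.1231, ∠ ≈ 75.96°
|H| = 50 · 1.4142 / (50.01 · 25.02 · 4.1231) ≈ 0.013706
Gain = 20 log₁₀(0.013706) ≈ -37.26 dB
∠H = (45.00°) − (88.85° + 87.71° + 75.96°) = -207.52° ≡ 152.48° (principal value)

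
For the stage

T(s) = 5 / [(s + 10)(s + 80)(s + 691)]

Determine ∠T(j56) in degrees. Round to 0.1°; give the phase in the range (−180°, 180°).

-119.5°

At s = jω = j56:
pole (s+10): 10 + j56 → |·| = √(10²+56²) = √3236 ≈ 56.886, ∠ = arctan(56/10) ≈ 79.88°
pole (s+80): 80 + j56 → |·| = √(80²+56²) = √9536 ≈ 97.652, ∠ = arctan(56/80) ≈ 34.99°
pole (s+691): 691 + j56 → |·| = √(691²+56²) = √480617 ≈ 693.27, ∠ = arctan(56/691) ≈ 4.63°
∠T = 0.00° − 119.50° = -119.50°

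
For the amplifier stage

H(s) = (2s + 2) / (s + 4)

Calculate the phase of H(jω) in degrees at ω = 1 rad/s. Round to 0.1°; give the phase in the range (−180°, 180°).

31.0°

Substitute s = j1:
Numerator: 2(j1) + 2 = 2 + j2
Denominator: (j1) + 4 = 4 + j1
|N| = √(2² + 2²) ≈ 2.8284, ∠N ≈ 45.00°
|D| = √(4² + 1²) ≈ 4.1231, ∠D ≈ 14.04°
∠H = 45.00° − 14.04° = 30.96°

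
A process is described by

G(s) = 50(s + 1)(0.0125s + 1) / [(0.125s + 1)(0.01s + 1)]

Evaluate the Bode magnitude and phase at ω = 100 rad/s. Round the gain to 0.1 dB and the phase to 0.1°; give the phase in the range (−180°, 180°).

53.1 dB, 10.3°

At ω = 100 rad/s:
zero (1 + j100·1) = 1 + j100 → |·| ≈ 100, ∠ ≈ 89.43°
zero (1 + j100·0.0125) = 1 + j1.25 → |·| ≈ 1.6008, ∠ ≈ 51.34°
pole (1 + j100·0.125) = 1 + j12.5 → |·| ≈ 12.54, ∠ ≈ 85.43°
pole (1 + j100·0.01) = 1 + j1 → |·| ≈ 1.4142, ∠ ≈ 45.00°
|G| = 50 · 100 · 1.6008 / (12.54 · 1.4142) ≈ 451.33
Gain = 20 log₁₀(451.33) ≈ 53.09 dB
∠G = (89.43° + 51.34°) − (85.43° + 45.00°) = 10.34°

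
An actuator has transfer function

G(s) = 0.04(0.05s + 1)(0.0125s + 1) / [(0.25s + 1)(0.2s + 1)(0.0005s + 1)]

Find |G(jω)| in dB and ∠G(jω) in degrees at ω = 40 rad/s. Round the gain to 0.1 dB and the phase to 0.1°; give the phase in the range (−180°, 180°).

At ω = 40 rad/s:
zero (1 + j40·0.05) = 1 + j2 → |·| ≈ 2.2361, ∠ ≈ 63.43°
zero (1 + j40·0.0125) = 1 + j0.5 → |·| ≈ 1.118, ∠ ≈ 26.57°
pole (1 + j40·0.25) = 1 + j10 → |·| ≈ 10.05, ∠ ≈ 84.29°
pole (1 + j40·0.2) = 1 + j8 → |·| ≈ 8.0623, ∠ ≈ 82.87°
pole (1 + j40·0.0005) = 1 + j0.02 → |·| ≈ 1.0002, ∠ ≈ 1.15°
|G| = 0.04 · 2.2361 · 1.118 / (10.05 · 8.0623 · 1.0002) ≈ 0.0012339
Gain = 20 log₁₀(0.0012339) ≈ -58.17 dB
∠G = (63.43° + 26.57°) − (84.29° + 82.87° + 1.15°) = -78.31°

-58.2 dB, -78.3°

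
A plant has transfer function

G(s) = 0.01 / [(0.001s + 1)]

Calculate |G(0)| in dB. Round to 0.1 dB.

-40.0 dB

G(0) = 0.01 · 1 / 1 = 0.01
20 log₁₀(0.01) ≈ -40.00 dB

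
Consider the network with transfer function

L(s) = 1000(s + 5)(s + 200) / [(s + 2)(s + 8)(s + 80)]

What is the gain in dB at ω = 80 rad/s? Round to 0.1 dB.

27.5 dB

At s = jω = j80:
zero (s+5): 5 + j80 → |·| = √(5²+80²) = √6425 ≈ 80.156, ∠ = arctan(80/5) ≈ 86.42°
zero (s+200): 200 + j80 → |·| = √(200²+80²) = √46400 ≈ 215.41, ∠ = arctan(80/200) ≈ 21.80°
pole (s+2): 2 + j80 → |·| = √(2²+80²) = √6404 ≈ 80.025, ∠ = arctan(80/2) ≈ 88.57°
pole (s+8): 8 + j80 → |·| = √(8²+80²) = √6464 ≈ 80.399, ∠ = arctan(80/8) ≈ 84.29°
pole (s+80): 80 + j80 → |·| = √(80²+80²) = √12800 ≈ 113.14, ∠ = arctan(80/80) ≈ 45.00°
|L| = 1000 · 17266 / 7.2793e+05 ≈ 23.719
Gain = 20 log₁₀(23.719) ≈ 27.50 dB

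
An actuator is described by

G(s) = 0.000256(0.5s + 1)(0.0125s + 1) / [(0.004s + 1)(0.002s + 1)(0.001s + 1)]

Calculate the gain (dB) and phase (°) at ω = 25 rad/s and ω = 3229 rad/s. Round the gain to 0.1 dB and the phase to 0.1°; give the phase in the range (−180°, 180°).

ω = 25: -49.5 dB, 92.8°; ω = 3229: -24.7 dB, -61.0°

At ω = 25 rad/s:
zero (1 + j25·0.5) = 1 + j12.5 → |·| ≈ 12.54, ∠ ≈ 85.43°
zero (1 + j25·0.0125) = 1 + j0.3125 → |·| ≈ 1.0477, ∠ ≈ 17.35°
pole (1 + j25·0.004) = 1 + j0.1 → |·| ≈ 1.005, ∠ ≈ 5.71°
pole (1 + j25·0.002) = 1 + j0.05 → |·| ≈ 1.0012, ∠ ≈ 2.86°
pole (1 + j25·0.001) = 1 + j0.025 → |·| ≈ 1.0003, ∠ ≈ 1.43°
|G| = 0.000256 · 12.54 · 1.0477 / (1.005 · 1.0012 · 1.0003) ≈ 0.0033416
Gain = 20 log₁₀(0.0033416) ≈ -49.52 dB
∠G = (85.43° + 17.35°) − (5.71° + 2.86° + 1.43°) = 92.78°

At ω = 3229 rad/s:
zero (1 + j3229·0.5) = 1 + j1614.5 → |·| ≈ 1614.5, ∠ ≈ 89.96°
zero (1 + j3229·0.0125) = 1 + j40.3625 → |·| ≈ 40.375, ∠ ≈ 88.58°
pole (1 + j3229·0.004) = 1 + j12.916 → |·| ≈ 12.955, ∠ ≈ 85.57°
pole (1 + j3229·0.002) = 1 + j6.458 → |·| ≈ 6.535, ∠ ≈ 81.20°
pole (1 + j3229·0.001) = 1 + j3.229 → |·| ≈ 3.3803, ∠ ≈ 72.79°
|G| = 0.000256 · 1614.5 · 40.375 / (12.955 · 6.535 · 3.3803) ≈ 0.058311
Gain = 20 log₁₀(0.058311) ≈ -24.68 dB
∠G = (89.96° + 88.58°) − (85.57° + 81.20° + 72.79°) = -61.02°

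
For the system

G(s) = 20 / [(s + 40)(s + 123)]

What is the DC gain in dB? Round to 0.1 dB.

G(0) = 20 / (40·123) ≈ 0.004065
20 log₁₀(0.004065) ≈ -47.82 dB

-47.8 dB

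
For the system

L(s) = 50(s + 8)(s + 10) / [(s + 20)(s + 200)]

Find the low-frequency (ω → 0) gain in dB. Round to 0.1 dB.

0.0 dB

L(0) = 50·8·10 / (20·200) = 1
20 log₁₀(1) ≈ 0.00 dB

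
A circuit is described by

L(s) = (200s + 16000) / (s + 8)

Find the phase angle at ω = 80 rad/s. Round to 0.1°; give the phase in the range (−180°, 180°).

-39.3°

Substitute s = j80:
Numerator: 200(j80) + 16000 = 16000 + j16000
Denominator: (j80) + 8 = 8 + j80
|N| = √(16000² + 16000²) ≈ 22627, ∠N ≈ 45.00°
|D| = √(8² + 80²) ≈ 80.399, ∠D ≈ 84.29°
∠L = 45.00° − 84.29° = -39.29°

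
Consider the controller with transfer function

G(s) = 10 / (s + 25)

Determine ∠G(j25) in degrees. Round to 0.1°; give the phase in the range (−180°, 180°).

Substitute s = j25:
Numerator: 10 = 10 + j0
Denominator: (j25) + 25 = 25 + j25
|N| = √(10² + 0²) ≈ 10, ∠N ≈ 0.00°
|D| = √(25² + 25²) ≈ 35.355, ∠D ≈ 45.00°
∠G = 0.00° − 45.00° = -45.00°

-45.0°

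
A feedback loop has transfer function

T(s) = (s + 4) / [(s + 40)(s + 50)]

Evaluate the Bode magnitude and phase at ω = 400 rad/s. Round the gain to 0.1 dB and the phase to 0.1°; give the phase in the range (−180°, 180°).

-52.2 dB, -77.7°

At s = jω = j400:
zero (s+4): 4 + j400 → |·| = √(4²+400²) = √160016 ≈ 400.02, ∠ = arctan(400/4) ≈ 89.43°
pole (s+40): 40 + j400 → |·| = √(40²+400²) = √161600 ≈ 402, ∠ = arctan(400/40) ≈ 84.29°
pole (s+50): 50 + j400 → |·| = √(50²+400²) = √162500 ≈ 403.11, ∠ = arctan(400/50) ≈ 82.87°
|T| = 1 · 400.02 / 1.6205e+05 ≈ 0.0024685
Gain = 20 log₁₀(0.0024685) ≈ -52.15 dB
∠T = 89.43° − 167.16° = -77.73°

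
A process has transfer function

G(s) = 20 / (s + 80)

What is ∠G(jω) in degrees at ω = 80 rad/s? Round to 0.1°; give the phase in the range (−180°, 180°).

Substitute s = j80:
Numerator: 20 = 20 + j0
Denominator: (j80) + 80 = 80 + j80
|N| = √(20² + 0²) ≈ 20, ∠N ≈ 0.00°
|D| = √(80² + 80²) ≈ 113.14, ∠D ≈ 45.00°
∠G = 0.00° − 45.00° = -45.00°

-45.0°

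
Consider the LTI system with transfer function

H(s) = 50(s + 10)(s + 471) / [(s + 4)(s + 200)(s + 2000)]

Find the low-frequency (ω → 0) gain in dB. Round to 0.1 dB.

-16.6 dB

H(0) = 50·10·471 / (4·200·2000) ≈ 0.14719
20 log₁₀(0.14719) ≈ -16.64 dB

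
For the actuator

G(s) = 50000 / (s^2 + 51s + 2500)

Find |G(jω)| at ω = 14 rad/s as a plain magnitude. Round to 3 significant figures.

20.7

At s = jω = j14:
quadratic: (j14)² + 51·j14 + 2500 = 2304 + j714 → |·| ≈ 2412.1, ∠ ≈ 17.22°
|G| = 50000 / 2412.1 ≈ 20.729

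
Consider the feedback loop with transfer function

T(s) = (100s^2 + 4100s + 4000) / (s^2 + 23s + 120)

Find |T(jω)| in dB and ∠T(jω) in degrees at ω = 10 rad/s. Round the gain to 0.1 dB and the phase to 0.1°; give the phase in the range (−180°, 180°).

45.1 dB, 13.3°

Substitute s = j10:
Numerator: 100(j10)^2 + 4100(j10) + 4000 = -6000 + j41000
Denominator: (j10)^2 + 23(j10) + 120 = 20 + j230
|N| = √(6000² + 41000²) ≈ 41437, ∠N ≈ 98.33°
|D| = √(20² + 230²) ≈ 230.87, ∠D ≈ 85.03°
|T| = 41437 / 230.87 ≈ 179.48
Gain = 20 log₁₀(179.48) ≈ 45.08 dB
∠T = 98.33° − 85.03° = 13.30°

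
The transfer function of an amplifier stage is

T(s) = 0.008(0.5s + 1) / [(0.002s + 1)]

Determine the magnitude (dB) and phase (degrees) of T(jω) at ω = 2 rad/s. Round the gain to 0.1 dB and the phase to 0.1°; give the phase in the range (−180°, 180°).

At ω = 2 rad/s:
zero (1 + j2·0.5) = 1 + j1 → |·| ≈ 1.4142, ∠ ≈ 45.00°
pole (1 + j2·0.002) = 1 + j0.004 → |·| ≈ 1, ∠ ≈ 0.23°
|T| = 0.008 · 1.4142 / (1) ≈ 0.011314
Gain = 20 log₁₀(0.011314) ≈ -38.93 dB
∠T = (45.00°) − (0.23°) = 44.77°

-38.9 dB, 44.8°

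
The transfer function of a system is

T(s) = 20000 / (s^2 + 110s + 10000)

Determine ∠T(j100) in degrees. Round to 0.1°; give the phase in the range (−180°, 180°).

-90.0°

At s = jω = j100:
quadratic: (j100)² + 110·j100 + 10000 = 0 + j11000 → |·| ≈ 11000, ∠ ≈ 90.00°
∠T = 0.00° − 90.00° = -90.00°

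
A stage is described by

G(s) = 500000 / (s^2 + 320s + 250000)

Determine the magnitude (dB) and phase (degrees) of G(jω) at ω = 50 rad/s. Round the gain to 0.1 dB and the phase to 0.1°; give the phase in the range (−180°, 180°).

At s = jω = j50:
quadratic: (j50)² + 320·j50 + 250000 = 247500 + j16000 → |·| ≈ 2.4802e+05, ∠ ≈ 3.70°
|G| = 500000 / 2.4802e+05 ≈ 2.016
Gain = 20 log₁₀(2.016) ≈ 6.09 dB
∠G = 0.00° − 3.70° = -3.70°

6.1 dB, -3.7°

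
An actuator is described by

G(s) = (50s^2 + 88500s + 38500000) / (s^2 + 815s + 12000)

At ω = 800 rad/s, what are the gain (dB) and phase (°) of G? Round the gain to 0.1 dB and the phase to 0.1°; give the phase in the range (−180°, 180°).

Substitute s = j800:
Numerator: 50(j800)^2 + 88500(j800) + 38500000 = 6500000 + j70800000
Denominator: (j800)^2 + 815(j800) + 12000 = -628000 + j652000
|N| = √(6500000² + 70800000²) ≈ 7.1098e+07, ∠N ≈ 84.75°
|D| = √(628000² + 652000²) ≈ 9.0526e+05, ∠D ≈ 133.93°
|G| = 7.1098e+07 / 9.0526e+05 ≈ 78.539
Gain = 20 log₁₀(78.539) ≈ 37.90 dB
∠G = 84.75° − 133.93° = -49.18°

37.9 dB, -49.2°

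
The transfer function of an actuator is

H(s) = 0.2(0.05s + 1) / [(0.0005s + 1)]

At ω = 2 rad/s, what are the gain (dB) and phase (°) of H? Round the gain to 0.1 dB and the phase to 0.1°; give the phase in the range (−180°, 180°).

At ω = 2 rad/s:
zero (1 + j2·0.05) = 1 + j0.1 → |·| ≈ 1.005, ∠ ≈ 5.71°
pole (1 + j2·0.0005) = 1 + j0.001 → |·| ≈ 1, ∠ ≈ 0.06°
|H| = 0.2 · 1.005 / (1) ≈ 0.201
Gain = 20 log₁₀(0.201) ≈ -13.94 dB
∠H = (5.71°) − (0.06°) = 5.65°

-13.9 dB, 5.7°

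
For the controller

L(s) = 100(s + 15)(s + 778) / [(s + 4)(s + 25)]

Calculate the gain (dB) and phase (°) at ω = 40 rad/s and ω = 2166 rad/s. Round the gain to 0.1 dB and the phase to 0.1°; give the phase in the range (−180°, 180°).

ω = 40: 64.9 dB, -69.9°; ω = 2166: 40.5 dB, -19.4°

At s = jω = j40:
zero (s+15): 15 + j40 → |·| = √(15²+40²) = √1825 ≈ 42.72, ∠ = arctan(40/15) ≈ 69.44°
zero (s+778): 778 + j40 → |·| = √(778²+40²) = √606884 ≈ 779.03, ∠ = arctan(40/778) ≈ 2.94°
pole (s+4): 4 + j40 → |·| = √(4²+40²) = √1616 ≈ 40.2, ∠ = arctan(40/4) ≈ 84.29°
pole (s+25): 25 + j40 → |·| = √(25²+40²) = √2225 ≈ 47.17, ∠ = arctan(40/25) ≈ 57.99°
|L| = 100 · 33280 / 1896.2 ≈ 1755.1
Gain = 20 log₁₀(1755.1) ≈ 64.89 dB
∠L = 72.38° − 142.28° = -69.90°

At s = jω = j2166:
zero (s+15): 15 + j2166 → |·| = √(15²+2166²) = √4691781 ≈ 2166.1, ∠ = arctan(2166/15) ≈ 89.60°
zero (s+778): 778 + j2166 → |·| = √(778²+2166²) = √5296840 ≈ 2301.5, ∠ = arctan(2166/778) ≈ 70.24°
pole (s+4): 4 + j2166 → |·| = √(4²+2166²) = √4691572 ≈ 2166, ∠ = arctan(2166/4) ≈ 89.89°
pole (s+25): 25 + j2166 → |·| = √(25²+2166²) = √4692181 ≈ 2166.1, ∠ = arctan(2166/25) ≈ 89.34°
|L| = 100 · 4.9853e+06 / 4.6918e+06 ≈ 106.26
Gain = 20 log₁₀(106.26) ≈ 40.53 dB
∠L = 159.84° − 179.23° = -19.39°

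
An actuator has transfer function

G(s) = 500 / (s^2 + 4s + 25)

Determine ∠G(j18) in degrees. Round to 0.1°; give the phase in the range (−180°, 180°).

At s = jω = j18:
quadratic: (j18)² + 4·j18 + 25 = -299 + j72 → |·| ≈ 307.55, ∠ ≈ 166.46°
∠G = 0.00° − 166.46° = -166.46°

-166.5°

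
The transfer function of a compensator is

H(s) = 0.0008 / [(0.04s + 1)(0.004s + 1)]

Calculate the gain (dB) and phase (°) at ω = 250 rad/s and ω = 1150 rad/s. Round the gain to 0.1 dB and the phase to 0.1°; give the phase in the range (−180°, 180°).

At ω = 250 rad/s:
pole (1 + j250·0.04) = 1 + j10 → |·| ≈ 10.05, ∠ ≈ 84.29°
pole (1 + j250·0.004) = 1 + j1 → |·| ≈ 1.4142, ∠ ≈ 45.00°
|H| = 0.0008 · 1 / (10.05 · 1.4142) ≈ 5.6288e-05
Gain = 20 log₁₀(5.6288e-05) ≈ -84.99 dB
∠H = (0°) − (84.29° + 45.00°) = -129.29°

At ω = 1150 rad/s:
pole (1 + j1150·0.04) = 1 + j46 → |·| ≈ 46.011, ∠ ≈ 88.75°
pole (1 + j1150·0.004) = 1 + j4.6 → |·| ≈ 4.7074, ∠ ≈ 77.74°
|H| = 0.0008 · 1 / (46.011 · 4.7074) ≈ 3.6936e-06
Gain = 20 log₁₀(3.6936e-06) ≈ -108.65 dB
∠H = (0°) − (88.75° + 77.74°) = -166.49°

ω = 250: -85.0 dB, -129.3°; ω = 1150: -108.7 dB, -166.5°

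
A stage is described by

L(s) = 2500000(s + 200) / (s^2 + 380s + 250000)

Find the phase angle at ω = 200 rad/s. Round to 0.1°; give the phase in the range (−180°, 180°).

At s = jω = j200:
zero (s+200): 200 + j200 → |·| = √(200²+200²) = √80000 ≈ 282.84, ∠ = arctan(200/200) ≈ 45.00°
quadratic: (j200)² + 380·j200 + 250000 = 210000 + j76000 → |·| ≈ 2.2333e+05, ∠ ≈ 19.90°
∠L = 45.00° − 19.90° = 25.10°

25.1°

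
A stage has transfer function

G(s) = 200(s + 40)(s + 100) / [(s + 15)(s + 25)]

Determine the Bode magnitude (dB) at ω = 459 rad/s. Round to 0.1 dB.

At s = jω = j459:
zero (s+40): 40 + j459 → |·| = √(40²+459²) = √212281 ≈ 460.74, ∠ = arctan(459/40) ≈ 85.02°
zero (s+100): 100 + j459 → |·| = √(100²+459²) = √220681 ≈ 469.77, ∠ = arctan(459/100) ≈ 77.71°
pole (s+15): 15 + j459 → |·| = √(15²+459²) = √210906 ≈ 459.25, ∠ = arctan(459/15) ≈ 88.13°
pole (s+25): 25 + j459 → |·| = √(25²+459²) = √211306 ≈ 459.68, ∠ = arctan(459/25) ≈ 86.88°
|G| = 200 · 2.1644e+05 / 2.1111e+05 ≈ 205.05
Gain = 20 log₁₀(205.05) ≈ 46.24 dB

46.2 dB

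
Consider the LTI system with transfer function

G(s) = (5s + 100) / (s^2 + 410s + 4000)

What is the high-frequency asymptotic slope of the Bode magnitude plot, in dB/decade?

Each pole contributes −20 dB/decade at high frequency; each zero contributes +20 dB/decade.
Net: 1 zero(s) − 2 pole(s) → -20 dB/decade.

-20 dB/decade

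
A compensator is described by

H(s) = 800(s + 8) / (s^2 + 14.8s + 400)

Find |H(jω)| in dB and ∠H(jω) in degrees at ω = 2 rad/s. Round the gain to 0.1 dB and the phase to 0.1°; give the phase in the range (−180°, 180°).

24.4 dB, 9.8°

At s = jω = j2:
zero (s+8): 8 + j2 → |·| = √(8²+2²) = √68 ≈ 8.2462, ∠ = arctan(2/8) ≈ 14.04°
quadratic: (j2)² + 14.8·j2 + 400 = 396 + j29.6 → |·| ≈ 397.1, ∠ ≈ 4.27°
|H| = 800 · 8.2462 / 397.1 ≈ 16.613
Gain = 20 log₁₀(16.613) ≈ 24.41 dB
∠H = 14.04° − 4.27° = 9.77°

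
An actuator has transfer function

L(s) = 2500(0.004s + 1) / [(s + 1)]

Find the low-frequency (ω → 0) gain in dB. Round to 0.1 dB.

68.0 dB

L(0) = 2500 · 1 / 1 = 2500
20 log₁₀(2500) ≈ 67.96 dB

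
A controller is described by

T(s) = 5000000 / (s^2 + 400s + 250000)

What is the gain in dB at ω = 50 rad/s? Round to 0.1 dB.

At s = jω = j50:
quadratic: (j50)² + 400·j50 + 250000 = 247500 + j20000 → |·| ≈ 2.4831e+05, ∠ ≈ 4.62°
|T| = 5000000 / 2.4831e+05 ≈ 20.136
Gain = 20 log₁₀(20.136) ≈ 26.08 dB

26.1 dB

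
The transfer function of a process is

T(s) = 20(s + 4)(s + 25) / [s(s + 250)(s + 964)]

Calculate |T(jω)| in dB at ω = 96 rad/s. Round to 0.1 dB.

-42.3 dB

At s = jω = j96:
zero (s+4): 4 + j96 → |·| = √(4²+96²) = √9232 ≈ 96.083, ∠ = arctan(96/4) ≈ 87.61°
zero (s+25): 25 + j96 → |·| = √(25²+96²) = √9841 ≈ 99.202, ∠ = arctan(96/25) ≈ 75.40°
pole (s+250): 250 + j96 → |·| = √(250²+96²) = √71716 ≈ 267.8, ∠ = arctan(96/250) ≈ 21.01°
pole (s+964): 964 + j96 → |·| = √(964²+96²) = √938512 ≈ 968.77, ∠ = arctan(96/964) ≈ 5.69°
pole at origin: |s| = 96, ∠ = 90.00° (in denominator)
|T| = 20 · 9531.6 / 2.4906e+07 ≈ 0.0076541
Gain = 20 log₁₀(0.0076541) ≈ -42.32 dB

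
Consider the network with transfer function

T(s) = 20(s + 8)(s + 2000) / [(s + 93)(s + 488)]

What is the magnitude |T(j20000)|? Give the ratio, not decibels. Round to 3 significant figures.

20.1

At s = jω = j20000:
zero (s+8): 8 + j20000 → |·| = √(8²+20000²) = √400000064 ≈ 20000, ∠ = arctan(20000/8) ≈ 89.98°
zero (s+2000): 2000 + j20000 → |·| = √(2000²+20000²) = √404000000 ≈ 20100, ∠ = arctan(20000/2000) ≈ 84.29°
pole (s+93): 93 + j20000 → |·| = √(93²+20000²) = √400008649 ≈ 20000, ∠ = arctan(20000/93) ≈ 89.73°
pole (s+488): 488 + j20000 → |·| = √(488²+20000²) = √400238144 ≈ 20006, ∠ = arctan(20000/488) ≈ 88.60°
|T| = 20 · 4.02e+08 / 4.0012e+08 ≈ 20.094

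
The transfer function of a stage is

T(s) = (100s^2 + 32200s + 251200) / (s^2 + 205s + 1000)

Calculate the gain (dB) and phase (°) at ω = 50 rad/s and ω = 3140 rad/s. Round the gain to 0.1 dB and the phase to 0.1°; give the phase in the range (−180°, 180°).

Substitute s = j50:
Numerator: 100(j50)^2 + 32200(j50) + 251200 = 1200 + j1610000
Denominator: (j50)^2 + 205(j50) + 1000 = -1500 + j10250
|N| = √(1200² + 1610000²) ≈ 1.61e+06, ∠N ≈ 89.96°
|D| = √(1500² + 10250²) ≈ 10359, ∠D ≈ 98.33°
|T| = 1.61e+06 / 10359 ≈ 155.42
Gain = 20 log₁₀(155.42) ≈ 43.83 dB
∠T = 89.96° − 98.33° = -8.37°

Substitute s = j3140:
Numerator: 100(j3140)^2 + 32200(j3140) + 251200 = -985708800 + j101108000
Denominator: (j3140)^2 + 205(j3140) + 1000 = -9858600 + j643700
|N| = √(985708800² + 101108000²) ≈ 9.9088e+08, ∠N ≈ 174.14°
|D| = √(9858600² + 643700²) ≈ 9.8796e+06, ∠D ≈ 176.26°
|T| = 9.9088e+08 / 9.8796e+06 ≈ 100.3
Gain = 20 log₁₀(100.3) ≈ 40.03 dB
∠T = 174.14° − 176.26° = -2.12°

ω = 50: 43.8 dB, -8.4°; ω = 3140: 40.0 dB, -2.1°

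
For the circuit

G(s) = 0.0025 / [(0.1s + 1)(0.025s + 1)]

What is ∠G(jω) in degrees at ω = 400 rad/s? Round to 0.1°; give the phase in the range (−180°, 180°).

At ω = 400 rad/s:
pole (1 + j400·0.1) = 1 + j40 → |·| ≈ 40.012, ∠ ≈ 88.57°
pole (1 + j400·0.025) = 1 + j10 → |·| ≈ 10.05, ∠ ≈ 84.29°
∠G = (0°) − (88.57° + 84.29°) = -172.86°

-172.9°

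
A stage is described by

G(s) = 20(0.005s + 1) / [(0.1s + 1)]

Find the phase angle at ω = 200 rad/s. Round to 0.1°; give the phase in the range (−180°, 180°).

-42.1°

At ω = 200 rad/s:
zero (1 + j200·0.005) = 1 + j1 → |·| ≈ 1.4142, ∠ ≈ 45.00°
pole (1 + j200·0.1) = 1 + j20 → |·| ≈ 20.025, ∠ ≈ 87.14°
∠G = (45.00°) − (87.14°) = -42.14°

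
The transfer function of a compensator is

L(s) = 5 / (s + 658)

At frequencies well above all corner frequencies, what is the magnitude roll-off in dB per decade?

-20 dB/decade

Each pole contributes −20 dB/decade at high frequency; each zero contributes +20 dB/decade.
Net: 0 zero(s) − 1 pole(s) → -20 dB/decade.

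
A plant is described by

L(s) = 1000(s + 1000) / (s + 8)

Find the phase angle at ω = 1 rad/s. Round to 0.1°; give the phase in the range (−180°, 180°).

At s = jω = j1:
zero (s+1000): 1000 + j1 → |·| = √(1000²+1²) = √1000001 ≈ 1000, ∠ = arctan(1/1000) ≈ 0.06°
pole (s+8): 8 + j1 → |·| = √(8²+1²) = √65 ≈ 8.0623, ∠ = arctan(1/8) ≈ 7.13°
∠L = 0.06° − 7.13° = -7.07°

-7.1°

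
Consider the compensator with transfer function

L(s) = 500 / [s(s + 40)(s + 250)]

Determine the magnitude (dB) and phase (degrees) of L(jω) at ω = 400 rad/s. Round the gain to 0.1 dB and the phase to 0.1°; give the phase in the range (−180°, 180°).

At s = jω = j400:
pole (s+40): 40 + j400 → |·| = √(40²+400²) = √161600 ≈ 402, ∠ = arctan(400/40) ≈ 84.29°
pole (s+250): 250 + j400 → |·| = √(250²+400²) = √222500 ≈ 471.7, ∠ = arctan(400/250) ≈ 57.99°
pole at origin: |s| = 400, ∠ = 90.00° (in denominator)
|L| = 500 / 7.5849e+07 ≈ 6.592e-06
Gain = 20 log₁₀(6.592e-06) ≈ -103.62 dB
∠L = 0.00° − 232.28° = -232.28° ≡ 127.72° (principal value)

-103.6 dB, 127.7°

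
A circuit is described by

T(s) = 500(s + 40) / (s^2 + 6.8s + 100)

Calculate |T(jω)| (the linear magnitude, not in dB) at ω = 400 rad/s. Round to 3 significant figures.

1.26

At s = jω = j400:
zero (s+40): 40 + j400 → |·| = √(40²+400²) = √161600 ≈ 402, ∠ = arctan(400/40) ≈ 84.29°
quadratic: (j400)² + 6.8·j400 + 100 = -159900 + j2720 → |·| ≈ 1.5992e+05, ∠ ≈ 179.03°
|T| = 500 · 402 / 1.5992e+05 ≈ 1.2569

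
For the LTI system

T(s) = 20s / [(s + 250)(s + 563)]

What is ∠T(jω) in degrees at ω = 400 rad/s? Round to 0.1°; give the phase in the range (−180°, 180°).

-3.4°

At s = jω = j400:
zero at origin: s = j400 → |·| = 400, ∠ = 90.00°
pole (s+250): 250 + j400 → |·| = √(250²+400²) = √222500 ≈ 471.7, ∠ = arctan(400/250) ≈ 57.99°
pole (s+563): 563 + j400 → |·| = √(563²+400²) = √476969 ≈ 690.63, ∠ = arctan(400/563) ≈ 35.39°
∠T = 90.00° − 93.38° = -3.38°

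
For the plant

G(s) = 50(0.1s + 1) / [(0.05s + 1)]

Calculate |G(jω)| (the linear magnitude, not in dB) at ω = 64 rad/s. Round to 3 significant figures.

At ω = 64 rad/s:
zero (1 + j64·0.1) = 1 + j6.4 → |·| ≈ 6.4777, ∠ ≈ 81.12°
pole (1 + j64·0.05) = 1 + j3.2 → |·| ≈ 3.3526, ∠ ≈ 72.65°
|G| = 50 · 6.4777 / (3.3526) ≈ 96.607

96.6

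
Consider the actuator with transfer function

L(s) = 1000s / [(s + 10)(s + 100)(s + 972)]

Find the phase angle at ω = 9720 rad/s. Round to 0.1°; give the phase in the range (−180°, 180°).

At s = jω = j9720:
zero at origin: s = j9720 → |·| = 9720, ∠ = 90.00°
pole (s+10): 10 + j9720 → |·| = √(10²+9720²) = √94478500 ≈ 9720, ∠ = arctan(9720/10) ≈ 89.94°
pole (s+100): 100 + j9720 → |·| = √(100²+9720²) = √94488400 ≈ 9720.5, ∠ = arctan(9720/100) ≈ 89.41°
pole (s+972): 972 + j9720 → |·| = √(972²+9720²) = √95423184 ≈ 9768.5, ∠ = arctan(9720/972) ≈ 84.29°
∠L = 90.00° − 263.64° = -173.64°

-173.6°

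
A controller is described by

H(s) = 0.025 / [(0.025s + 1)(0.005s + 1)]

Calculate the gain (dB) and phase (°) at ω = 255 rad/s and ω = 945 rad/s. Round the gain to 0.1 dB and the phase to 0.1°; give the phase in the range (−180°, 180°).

At ω = 255 rad/s:
pole (1 + j255·0.025) = 1 + j6.375 → |·| ≈ 6.453, ∠ ≈ 81.09°
pole (1 + j255·0.005) = 1 + j1.275 → |·| ≈ 1.6204, ∠ ≈ 51.89°
|H| = 0.025 · 1 / (6.453 · 1.6204) ≈ 0.0023909
Gain = 20 log₁₀(0.0023909) ≈ -52.43 dB
∠H = (0°) − (81.09° + 51.89°) = -132.98°

At ω = 945 rad/s:
pole (1 + j945·0.025) = 1 + j23.625 → |·| ≈ 23.646, ∠ ≈ 87.58°
pole (1 + j945·0.005) = 1 + j4.725 → |·| ≈ 4.8297, ∠ ≈ 78.05°
|H| = 0.025 · 1 / (23.646 · 4.8297) ≈ 0.00021891
Gain = 20 log₁₀(0.00021891) ≈ -73.19 dB
∠H = (0°) − (87.58° + 78.05°) = -165.63°

ω = 255: -52.4 dB, -133.0°; ω = 945: -73.2 dB, -165.6°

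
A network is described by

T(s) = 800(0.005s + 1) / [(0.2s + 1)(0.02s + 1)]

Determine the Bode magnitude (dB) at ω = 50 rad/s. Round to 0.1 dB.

35.3 dB

At ω = 50 rad/s:
zero (1 + j50·0.005) = 1 + j0.25 → |·| ≈ 1.0308, ∠ ≈ 14.04°
pole (1 + j50·0.2) = 1 + j10 → |·| ≈ 10.05, ∠ ≈ 84.29°
pole (1 + j50·0.02) = 1 + j1 → |·| ≈ 1.4142, ∠ ≈ 45.00°
|T| = 800 · 1.0308 / (10.05 · 1.4142) ≈ 58.021
Gain = 20 log₁₀(58.021) ≈ 35.27 dB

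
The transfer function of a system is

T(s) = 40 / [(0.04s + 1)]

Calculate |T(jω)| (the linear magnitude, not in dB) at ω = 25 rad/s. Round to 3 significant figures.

At ω = 25 rad/s:
pole (1 + j25·0.04) = 1 + j1 → |·| ≈ 1.4142, ∠ ≈ 45.00°
|T| = 40 · 1 / (1.4142) ≈ 28.285

28.3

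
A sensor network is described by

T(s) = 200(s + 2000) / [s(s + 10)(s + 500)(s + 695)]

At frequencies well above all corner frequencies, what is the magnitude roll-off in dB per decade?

-60 dB/decade

Each pole contributes −20 dB/decade at high frequency; each zero contributes +20 dB/decade.
Net: 1 zero(s) − 4 pole(s) → -60 dB/decade.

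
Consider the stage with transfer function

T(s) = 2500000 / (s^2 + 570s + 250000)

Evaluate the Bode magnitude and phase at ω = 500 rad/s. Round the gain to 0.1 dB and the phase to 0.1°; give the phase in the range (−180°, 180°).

At s = jω = j500:
quadratic: (j500)² + 570·j500 + 250000 = 0 + j285000 → |·| ≈ 2.85e+05, ∠ ≈ 90.00°
|T| = 2500000 / 2.85e+05 ≈ 8.7719
Gain = 20 log₁₀(8.7719) ≈ 18.86 dB
∠T = 0.00° − 90.00° = -90.00°

18.9 dB, -90.0°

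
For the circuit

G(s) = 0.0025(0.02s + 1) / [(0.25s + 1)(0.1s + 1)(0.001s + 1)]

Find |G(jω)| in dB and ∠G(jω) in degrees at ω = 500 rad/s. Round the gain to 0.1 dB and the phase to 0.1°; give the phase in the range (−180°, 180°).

-108.9 dB, -120.7°

At ω = 500 rad/s:
zero (1 + j500·0.02) = 1 + j10 → |·| ≈ 10.05, ∠ ≈ 84.29°
pole (1 + j500·0.25) = 1 + j125 → |·| ≈ 125, ∠ ≈ 89.54°
pole (1 + j500·0.1) = 1 + j50 → |·| ≈ 50.01, ∠ ≈ 88.85°
pole (1 + j500·0.001) = 1 + j0.5 → |·| ≈ 1.118, ∠ ≈ 26.57°
|G| = 0.0025 · 10.05 / (125 · 50.01 · 1.118) ≈ 3.595e-06
Gain = 20 log₁₀(3.595e-06) ≈ -108.89 dB
∠G = (84.29°) − (89.54° + 88.85° + 26.57°) = -120.67°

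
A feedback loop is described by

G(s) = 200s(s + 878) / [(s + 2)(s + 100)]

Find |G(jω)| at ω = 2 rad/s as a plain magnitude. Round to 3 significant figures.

1.24e+03

At s = jω = j2:
zero (s+878): 878 + j2 → |·| = √(878²+2²) = √770888 ≈ 878, ∠ = arctan(2/878) ≈ 0.13°
zero at origin: s = j2 → |·| = 2, ∠ = 90.00°
pole (s+2): 2 + j2 → |·| = √(2²+2²) = √8 ≈ 2.8284, ∠ = arctan(2/2) ≈ 45.00°
pole (s+100): 100 + j2 → |·| = √(100²+2²) = √10004 ≈ 100.02, ∠ = arctan(2/100) ≈ 1.15°
|G| = 200 · 1756 / 282.9 ≈ 1241.4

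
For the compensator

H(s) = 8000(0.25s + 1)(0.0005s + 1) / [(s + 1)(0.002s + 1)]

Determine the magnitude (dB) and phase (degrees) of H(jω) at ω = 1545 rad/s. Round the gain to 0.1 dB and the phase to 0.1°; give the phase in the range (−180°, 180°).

57.8 dB, -34.5°

At ω = 1545 rad/s:
zero (1 + j1545·0.25) = 1 + j386.25 → |·| ≈ 386.25, ∠ ≈ 89.85°
zero (1 + j1545·0.0005) = 1 + j0.7725 → |·| ≈ 1.2636, ∠ ≈ 37.69°
pole (1 + j1545·1) = 1 + j1545 → |·| ≈ 1545, ∠ ≈ 89.96°
pole (1 + j1545·0.002) = 1 + j3.09 → |·| ≈ 3.2478, ∠ ≈ 72.07°
|H| = 8000 · 386.25 · 1.2636 / (1545 · 3.2478) ≈ 778.13
Gain = 20 log₁₀(778.13) ≈ 57.82 dB
∠H = (89.85° + 37.69°) − (89.96° + 72.07°) = -34.49°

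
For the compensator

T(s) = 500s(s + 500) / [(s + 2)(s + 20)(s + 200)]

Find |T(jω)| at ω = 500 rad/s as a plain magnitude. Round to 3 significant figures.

1.31

At s = jω = j500:
zero (s+500): 500 + j500 → |·| = √(500²+500²) = √500000 ≈ 707.11, ∠ = arctan(500/500) ≈ 45.00°
zero at origin: s = j500 → |·| = 500, ∠ = 90.00°
pole (s+2): 2 + j500 → |·| = √(2²+500²) = √250004 ≈ 500, ∠ = arctan(500/2) ≈ 89.77°
pole (s+20): 20 + j500 → |·| = √(20²+500²) = √250400 ≈ 500.4, ∠ = arctan(500/20) ≈ 87.71°
pole (s+200): 200 + j500 → |·| = √(200²+500²) = √290000 ≈ 538.52, ∠ = arctan(500/200) ≈ 68.20°
|T| = 500 · 3.5356e+05 / 1.3474e+08 ≈ 1.312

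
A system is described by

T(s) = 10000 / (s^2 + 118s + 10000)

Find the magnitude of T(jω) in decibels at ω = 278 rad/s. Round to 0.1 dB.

At s = jω = j278:
quadratic: (j278)² + 118·j278 + 10000 = -67284 + j32804 → |·| ≈ 74855, ∠ ≈ 154.01°
|T| = 10000 / 74855 ≈ 0.13359
Gain = 20 log₁₀(0.13359) ≈ -17.48 dB

-17.5 dB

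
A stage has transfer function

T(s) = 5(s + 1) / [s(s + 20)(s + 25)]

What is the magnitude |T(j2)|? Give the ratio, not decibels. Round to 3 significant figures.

At s = jω = j2:
zero (s+1): 1 + j2 → |·| = √(1²+2²) = √5 ≈ 2.2361, ∠ = arctan(2/1) ≈ 63.43°
pole (s+20): 20 + j2 → |·| = √(20²+2²) = √404 ≈ 20.1, ∠ = arctan(2/20) ≈ 5.71°
pole (s+25): 25 + j2 → |·| = √(25²+2²) = √629 ≈ 25.08, ∠ = arctan(2/25) ≈ 4.57°
pole at origin: |s| = 2, ∠ = 90.00° (in denominator)
|T| = 5 · 2.2361 / 1008.2 ≈ 0.01109

0.0111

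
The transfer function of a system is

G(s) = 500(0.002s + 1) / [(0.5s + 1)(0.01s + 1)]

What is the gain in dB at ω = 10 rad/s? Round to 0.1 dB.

At ω = 10 rad/s:
zero (1 + j10·0.002) = 1 + j0.02 → |·| ≈ 1.0002, ∠ ≈ 1.15°
pole (1 + j10·0.5) = 1 + j5 → |·| ≈ 5.099, ∠ ≈ 78.69°
pole (1 + j10·0.01) = 1 + j0.1 → |·| ≈ 1.005, ∠ ≈ 5.71°
|G| = 500 · 1.0002 / (5.099 · 1.005) ≈ 97.59
Gain = 20 log₁₀(97.59) ≈ 39.79 dB

39.8 dB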